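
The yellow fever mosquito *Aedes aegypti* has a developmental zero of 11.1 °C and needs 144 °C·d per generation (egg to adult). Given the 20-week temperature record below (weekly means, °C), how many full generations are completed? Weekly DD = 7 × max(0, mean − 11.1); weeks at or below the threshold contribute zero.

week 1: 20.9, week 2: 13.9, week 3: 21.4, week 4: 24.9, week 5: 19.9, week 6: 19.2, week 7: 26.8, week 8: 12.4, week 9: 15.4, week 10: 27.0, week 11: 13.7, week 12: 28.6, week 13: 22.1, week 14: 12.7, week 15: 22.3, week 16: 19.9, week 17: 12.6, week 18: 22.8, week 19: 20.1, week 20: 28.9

Weekly DD (7 × max(0, T̄ − 11.1)): 68.6, 19.6, 72.1, 96.6, 61.6, 56.7, 109.9, 9.1, 30.1, 111.3, 18.2, 122.5, 77.0, 11.2, 78.4, 61.6, 10.5, 81.9, 63.0, 124.6.
Season total = 1284.5 DD.
Complete generations = ⌊1284.5 / 144⌋ = 8.

8 generations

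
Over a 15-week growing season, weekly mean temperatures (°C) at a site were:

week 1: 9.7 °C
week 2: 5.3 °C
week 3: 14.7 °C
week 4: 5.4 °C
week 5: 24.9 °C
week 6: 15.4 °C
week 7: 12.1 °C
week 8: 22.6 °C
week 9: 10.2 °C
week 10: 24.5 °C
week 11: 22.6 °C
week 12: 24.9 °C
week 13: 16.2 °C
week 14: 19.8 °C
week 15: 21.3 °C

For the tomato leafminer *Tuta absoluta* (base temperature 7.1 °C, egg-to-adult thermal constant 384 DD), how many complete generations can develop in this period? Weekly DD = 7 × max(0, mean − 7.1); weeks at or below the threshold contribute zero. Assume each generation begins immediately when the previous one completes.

Weekly DD (7 × max(0, T̄ − 7.1)): 18.2, 0.0, 53.2, 0.0, 124.6, 58.1, 35.0, 108.5, 21.7, 121.8, 108.5, 124.6, 63.7, 88.9, 99.4.
Season total = 1026.2 DD.
Complete generations = ⌊1026.2 / 384⌋ = 2.

2 generations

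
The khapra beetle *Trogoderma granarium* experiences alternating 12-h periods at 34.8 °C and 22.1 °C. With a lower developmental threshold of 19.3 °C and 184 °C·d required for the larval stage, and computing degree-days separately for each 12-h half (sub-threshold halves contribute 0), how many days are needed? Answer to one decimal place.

20.1 days

Day half: max(0, 34.8 − 19.3) × 0.5 = 15.5 × 0.5 = 7.75 DD.
Night half: max(0, 22.1 − 19.3) × 0.5 = 2.8 × 0.5 = 1.40 DD.
Per 24 h: 9.15 DD/day.
Duration = 184 / 9.15 = 20.109 ≈ 20.1 days.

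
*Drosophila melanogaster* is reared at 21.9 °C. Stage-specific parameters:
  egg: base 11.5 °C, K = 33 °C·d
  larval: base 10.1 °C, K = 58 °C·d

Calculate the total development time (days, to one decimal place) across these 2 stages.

8.1 days

egg: 33 / (21.9 − 11.5) = 33 / 10.4 = 3.173 d.
larval: 58 / (21.9 − 10.1) = 58 / 11.8 = 4.915 d.
Sum = 8.088 ≈ 8.1 days.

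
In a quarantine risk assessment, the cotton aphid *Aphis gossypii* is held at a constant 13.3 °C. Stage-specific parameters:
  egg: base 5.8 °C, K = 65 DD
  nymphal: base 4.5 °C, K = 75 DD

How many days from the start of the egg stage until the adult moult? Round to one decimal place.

17.2 days

egg: 65 / (13.3 − 5.8) = 65 / 7.5 = 8.667 d.
nymphal: 75 / (13.3 − 4.5) = 75 / 8.8 = 8.523 d.
Sum = 17.189 ≈ 17.2 days.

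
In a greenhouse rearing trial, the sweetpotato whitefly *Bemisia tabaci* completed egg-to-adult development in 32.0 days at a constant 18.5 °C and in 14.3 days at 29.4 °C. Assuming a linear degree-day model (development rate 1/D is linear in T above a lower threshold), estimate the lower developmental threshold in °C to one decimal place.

9.7 °C

Equal thermal constants: D₁(T₁ − T_b) = D₂(T₂ − T_b).
32.0·(18.5 − T_b) = 14.3·(29.4 − T_b)
T_b = (32.0·18.5 − 14.3·29.4) / (32.0 − 14.3) = 171.58 / 17.7 = 9.694 °C ≈ 9.7 °C.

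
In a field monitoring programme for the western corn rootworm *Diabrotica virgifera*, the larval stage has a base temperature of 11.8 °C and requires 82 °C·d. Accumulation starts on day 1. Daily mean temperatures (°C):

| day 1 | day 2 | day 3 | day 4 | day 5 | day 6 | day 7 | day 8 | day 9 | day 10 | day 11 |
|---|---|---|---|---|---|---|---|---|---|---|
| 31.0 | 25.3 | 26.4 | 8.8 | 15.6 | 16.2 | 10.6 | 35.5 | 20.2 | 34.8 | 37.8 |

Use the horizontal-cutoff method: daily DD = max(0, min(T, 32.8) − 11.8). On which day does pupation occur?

day 9

Daily DD above 11.8 °C (capped at 21.0): 19.2, 13.5, 14.6, 0.0, 3.8, 4.4, 0.0, 21.0, 8.4, 21.0, 21.0.
Cumulative: 19.2, 32.7, 47.3, 47.3, 51.1, 55.5, 55.5, 76.5, 84.9, 105.9, 126.9.
The total first reaches 82 DD on day 9.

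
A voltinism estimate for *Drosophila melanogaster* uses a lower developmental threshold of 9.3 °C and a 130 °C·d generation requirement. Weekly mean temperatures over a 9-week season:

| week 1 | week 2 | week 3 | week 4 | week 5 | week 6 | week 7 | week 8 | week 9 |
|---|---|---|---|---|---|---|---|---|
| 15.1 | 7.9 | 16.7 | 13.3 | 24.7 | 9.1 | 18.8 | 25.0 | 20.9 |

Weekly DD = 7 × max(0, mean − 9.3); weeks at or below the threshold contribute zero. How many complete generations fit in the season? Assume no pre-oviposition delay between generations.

Weekly DD (7 × max(0, T̄ − 9.3)): 40.6, 0.0, 51.8, 28.0, 107.8, 0.0, 66.5, 109.9, 81.2.
Season total = 485.8 DD.
Complete generations = ⌊485.8 / 130⌋ = 3.

3 generations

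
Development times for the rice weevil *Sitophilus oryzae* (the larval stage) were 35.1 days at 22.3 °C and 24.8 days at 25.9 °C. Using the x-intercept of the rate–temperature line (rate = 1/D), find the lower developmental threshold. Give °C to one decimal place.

13.6 °C

Linear rate model ⇒ the product D·(T − T_b) is constant across temperatures.
35.1·(22.3 − T_b) = 24.8·(25.9 − T_b)
T_b = (35.1·22.3 − 24.8·25.9) / (35.1 − 24.8) = 140.41 / 10.3 = 13.632 °C ≈ 13.6 °C.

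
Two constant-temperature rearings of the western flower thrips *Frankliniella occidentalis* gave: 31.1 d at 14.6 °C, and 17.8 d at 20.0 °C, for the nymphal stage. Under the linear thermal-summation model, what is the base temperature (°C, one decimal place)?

Under the model K = D·(T − T_b), so D₁·(T₁ − T_b) = D₂·(T₂ − T_b).
31.1·(14.6 − T_b) = 17.8·(20.0 − T_b)
T_b = (31.1·14.6 − 17.8·20.0) / (31.1 − 17.8) = 98.06 / 13.3 = 7.373 °C ≈ 7.4 °C.

7.4 °C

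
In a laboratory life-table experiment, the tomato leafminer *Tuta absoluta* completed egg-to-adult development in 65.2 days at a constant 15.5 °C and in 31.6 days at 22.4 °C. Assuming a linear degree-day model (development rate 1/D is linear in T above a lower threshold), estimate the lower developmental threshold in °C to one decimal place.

Under the model K = D·(T − T_b), so D₁·(T₁ − T_b) = D₂·(T₂ − T_b).
65.2·(15.5 − T_b) = 31.6·(22.4 − T_b)
T_b = (65.2·15.5 − 31.6·22.4) / (65.2 − 31.6) = 302.76 / 33.6 = 9.011 °C ≈ 9.0 °C.

9.0 °C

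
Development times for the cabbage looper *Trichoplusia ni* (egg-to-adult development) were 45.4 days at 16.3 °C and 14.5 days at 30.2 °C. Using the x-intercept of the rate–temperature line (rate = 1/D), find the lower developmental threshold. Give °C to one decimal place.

Equal thermal constants: D₁(T₁ − T_b) = D₂(T₂ − T_b).
45.4·(16.3 − T_b) = 14.5·(30.2 − T_b)
T_b = (45.4·16.3 − 14.5·30.2) / (45.4 − 14.5) = 302.12 / 30.9 = 9.777 °C ≈ 9.8 °C.

9.8 °C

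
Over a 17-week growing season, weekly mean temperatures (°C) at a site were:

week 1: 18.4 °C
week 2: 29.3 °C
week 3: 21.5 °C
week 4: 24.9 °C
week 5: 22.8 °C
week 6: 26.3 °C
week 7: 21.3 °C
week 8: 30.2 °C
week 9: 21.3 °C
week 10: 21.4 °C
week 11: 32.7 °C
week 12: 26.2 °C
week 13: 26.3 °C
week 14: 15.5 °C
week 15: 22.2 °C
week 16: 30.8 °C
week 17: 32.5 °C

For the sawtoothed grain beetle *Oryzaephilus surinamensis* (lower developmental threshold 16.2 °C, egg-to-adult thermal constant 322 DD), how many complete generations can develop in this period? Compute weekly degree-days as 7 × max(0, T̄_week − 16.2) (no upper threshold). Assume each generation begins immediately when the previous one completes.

Weekly DD (7 × max(0, T̄ − 16.2)): 15.4, 91.7, 37.1, 60.9, 46.2, 70.7, 35.7, 98.0, 35.7, 36.4, 115.5, 70.0, 70.7, 0.0, 42.0, 102.2, 114.1.
Season total = 1042.3 DD.
Complete generations = ⌊1042.3 / 322⌋ = 3.

3 generations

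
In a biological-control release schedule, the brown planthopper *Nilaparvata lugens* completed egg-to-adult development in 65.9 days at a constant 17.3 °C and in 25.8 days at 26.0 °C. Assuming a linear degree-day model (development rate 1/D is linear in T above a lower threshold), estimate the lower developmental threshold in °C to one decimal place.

Under the model K = D·(T − T_b), so D₁·(T₁ − T_b) = D₂·(T₂ − T_b).
65.9·(17.3 − T_b) = 25.8·(26.0 − T_b)
T_b = (65.9·17.3 − 25.8·26.0) / (65.9 − 25.8) = 469.27 / 40.1 = 11.702 °C ≈ 11.7 °C.

11.7 °C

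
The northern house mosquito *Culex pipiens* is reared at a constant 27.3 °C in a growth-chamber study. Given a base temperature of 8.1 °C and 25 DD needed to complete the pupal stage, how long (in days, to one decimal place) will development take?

1.3 days

Daily accumulation = 27.3 − 8.1 = 19.2 DD/day.
Duration = 25 / 19.2 = 1.302 ≈ 1.3 days.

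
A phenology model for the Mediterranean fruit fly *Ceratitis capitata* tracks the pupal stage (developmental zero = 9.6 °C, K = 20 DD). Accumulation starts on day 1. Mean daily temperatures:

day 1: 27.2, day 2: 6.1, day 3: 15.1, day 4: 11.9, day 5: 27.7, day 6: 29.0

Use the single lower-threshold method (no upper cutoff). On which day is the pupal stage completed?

Daily DD above 9.6 °C: 17.6, 0.0, 5.5, 2.3, 18.1, 19.4.
Cumulative: 17.6, 17.6, 23.1, 25.4, 43.5, 62.9.
The total first reaches 20 DD on day 3.

day 3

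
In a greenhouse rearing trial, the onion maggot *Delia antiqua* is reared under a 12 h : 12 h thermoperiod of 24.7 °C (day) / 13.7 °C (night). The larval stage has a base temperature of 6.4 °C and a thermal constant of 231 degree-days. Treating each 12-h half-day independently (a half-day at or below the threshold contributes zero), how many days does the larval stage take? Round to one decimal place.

Day half: max(0, 24.7 − 6.4) × 0.5 = 18.3 × 0.5 = 9.15 DD.
Night half: max(0, 13.7 − 6.4) × 0.5 = 7.3 × 0.5 = 3.65 DD.
Per 24 h: 12.80 DD/day.
Duration = 231 / 12.80 = 18.047 ≈ 18.0 days.

18.0 days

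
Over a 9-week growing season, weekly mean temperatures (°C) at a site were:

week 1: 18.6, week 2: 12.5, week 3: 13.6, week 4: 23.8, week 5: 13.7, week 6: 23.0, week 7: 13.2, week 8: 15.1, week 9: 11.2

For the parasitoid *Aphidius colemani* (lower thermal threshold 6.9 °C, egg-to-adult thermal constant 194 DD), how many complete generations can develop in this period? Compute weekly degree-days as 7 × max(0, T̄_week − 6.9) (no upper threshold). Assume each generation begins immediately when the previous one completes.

2 generations

Weekly DD (7 × max(0, T̄ − 6.9)): 81.9, 39.2, 46.9, 118.3, 47.6, 112.7, 44.1, 57.4, 30.1.
Season total = 578.2 DD.
Complete generations = ⌊578.2 / 194⌋ = 2.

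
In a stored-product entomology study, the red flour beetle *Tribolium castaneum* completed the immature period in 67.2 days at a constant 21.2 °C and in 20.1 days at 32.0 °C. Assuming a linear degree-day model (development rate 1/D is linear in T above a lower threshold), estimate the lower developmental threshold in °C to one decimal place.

Under the model K = D·(T − T_b), so D₁·(T₁ − T_b) = D₂·(T₂ − T_b).
67.2·(21.2 − T_b) = 20.1·(32.0 − T_b)
T_b = (67.2·21.2 − 20.1·32.0) / (67.2 − 20.1) = 781.44 / 47.1 = 16.591 °C ≈ 16.6 °C.

16.6 °C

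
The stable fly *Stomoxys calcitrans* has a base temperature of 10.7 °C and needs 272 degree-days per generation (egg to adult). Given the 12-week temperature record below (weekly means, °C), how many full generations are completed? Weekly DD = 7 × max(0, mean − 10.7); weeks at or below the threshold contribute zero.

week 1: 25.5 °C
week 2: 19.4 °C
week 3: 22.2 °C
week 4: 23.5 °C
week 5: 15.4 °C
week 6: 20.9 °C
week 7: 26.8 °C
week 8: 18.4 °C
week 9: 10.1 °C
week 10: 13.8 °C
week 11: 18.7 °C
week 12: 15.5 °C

Weekly DD (7 × max(0, T̄ − 10.7)): 103.6, 60.9, 80.5, 89.6, 32.9, 71.4, 112.7, 53.9, 0.0, 21.7, 56.0, 33.6.
Season total = 716.8 DD.
Complete generations = ⌊716.8 / 272⌋ = 2.

2 generations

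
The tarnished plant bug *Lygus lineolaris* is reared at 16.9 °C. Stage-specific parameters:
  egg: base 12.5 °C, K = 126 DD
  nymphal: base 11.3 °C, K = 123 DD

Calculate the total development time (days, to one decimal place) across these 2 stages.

50.6 days

egg: 126 / (16.9 − 12.5) = 126 / 4.4 = 28.636 d.
nymphal: 123 / (16.9 − 11.3) = 123 / 5.6 = 21.964 d.
Sum = 50.601 ≈ 50.6 days.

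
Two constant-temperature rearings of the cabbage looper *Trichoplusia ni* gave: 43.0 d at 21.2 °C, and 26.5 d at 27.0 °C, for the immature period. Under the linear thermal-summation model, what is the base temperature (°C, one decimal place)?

11.9 °C

Under the model K = D·(T − T_b), so D₁·(T₁ − T_b) = D₂·(T₂ − T_b).
43.0·(21.2 − T_b) = 26.5·(27.0 − T_b)
T_b = (43.0·21.2 − 26.5·27.0) / (43.0 − 26.5) = 196.10 / 16.5 = 11.885 °C ≈ 11.9 °C.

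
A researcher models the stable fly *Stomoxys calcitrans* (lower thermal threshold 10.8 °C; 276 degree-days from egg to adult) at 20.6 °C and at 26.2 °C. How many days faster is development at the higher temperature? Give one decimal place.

10.2 days

At 20.6 °C: 276 / (20.6 − 10.8) = 276 / 9.8 = 28.163 d.
At 26.2 °C: 276 / (26.2 − 10.8) = 276 / 15.4 = 17.922 d.
Difference = |28.163 − 17.922| = 10.241 ≈ 10.2 days.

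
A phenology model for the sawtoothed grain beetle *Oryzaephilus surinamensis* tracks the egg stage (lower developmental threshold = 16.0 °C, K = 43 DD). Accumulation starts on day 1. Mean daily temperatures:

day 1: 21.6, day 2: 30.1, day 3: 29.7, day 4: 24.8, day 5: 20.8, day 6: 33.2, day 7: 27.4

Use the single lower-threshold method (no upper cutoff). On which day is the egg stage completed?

day 5

Daily DD above 16.0 °C: 5.6, 14.1, 13.7, 8.8, 4.8, 17.2, 11.4.
Cumulative: 5.6, 19.7, 33.4, 42.2, 47.0, 64.2, 75.6.
The total first reaches 43 DD on day 5.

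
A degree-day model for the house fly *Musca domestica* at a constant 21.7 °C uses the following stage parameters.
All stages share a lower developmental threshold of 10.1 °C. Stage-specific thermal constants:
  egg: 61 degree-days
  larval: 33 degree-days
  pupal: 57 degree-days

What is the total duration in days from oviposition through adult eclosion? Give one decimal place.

13.0 days

Daily accumulation at 21.7 °C = 21.7 − 10.1 = 11.6 DD/day.
Total K = 61 + 33 + 57 = 151 DD.
Total duration = 151 / 11.6 = 13.017 ≈ 13.0 days.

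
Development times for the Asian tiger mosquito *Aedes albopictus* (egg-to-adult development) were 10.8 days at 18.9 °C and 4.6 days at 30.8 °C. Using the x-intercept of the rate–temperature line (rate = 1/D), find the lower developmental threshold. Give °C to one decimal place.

Equal thermal constants: D₁(T₁ − T_b) = D₂(T₂ − T_b).
10.8·(18.9 − T_b) = 4.6·(30.8 − T_b)
T_b = (10.8·18.9 − 4.6·30.8) / (10.8 − 4.6) = 62.44 / 6.2 = 10.071 °C ≈ 10.1 °C.

10.1 °C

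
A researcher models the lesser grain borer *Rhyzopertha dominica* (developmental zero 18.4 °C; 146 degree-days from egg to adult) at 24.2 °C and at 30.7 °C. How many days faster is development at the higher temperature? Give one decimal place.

At 24.2 °C: 146 / (24.2 − 18.4) = 146 / 5.8 = 25.172 d.
At 30.7 °C: 146 / (30.7 − 18.4) = 146 / 12.3 = 11.870 d.
Difference = |25.172 − 11.870| = 13.302 ≈ 13.3 days.

13.3 days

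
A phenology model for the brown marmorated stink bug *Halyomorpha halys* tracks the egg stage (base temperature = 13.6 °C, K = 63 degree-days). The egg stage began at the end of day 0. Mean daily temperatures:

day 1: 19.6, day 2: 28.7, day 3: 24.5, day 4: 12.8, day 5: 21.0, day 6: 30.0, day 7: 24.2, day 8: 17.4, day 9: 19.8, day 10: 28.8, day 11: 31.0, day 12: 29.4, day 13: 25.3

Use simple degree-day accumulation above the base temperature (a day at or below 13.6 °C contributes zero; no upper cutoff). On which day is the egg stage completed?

Daily DD above 13.6 °C: 6.0, 15.1, 10.9, 0.0, 7.4, 16.4, 10.6, 3.8, 6.2, 15.2, 17.4, 15.8, 11.7.
Cumulative: 6.0, 21.1, 32.0, 32.0, 39.4, 55.8, 66.4, 70.2, 76.4, 91.6, 109.0, 124.8, 136.5.
The total first reaches 63 DD on day 7.

day 7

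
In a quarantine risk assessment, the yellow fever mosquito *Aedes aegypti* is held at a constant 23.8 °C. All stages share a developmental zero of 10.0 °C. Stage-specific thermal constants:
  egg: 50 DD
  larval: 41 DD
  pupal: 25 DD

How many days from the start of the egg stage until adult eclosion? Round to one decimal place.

Daily accumulation at 23.8 °C = 23.8 − 10.0 = 13.8 DD/day.
Total K = 50 + 41 + 25 = 116 DD.
Total duration = 116 / 13.8 = 8.406 ≈ 8.4 days.

8.4 days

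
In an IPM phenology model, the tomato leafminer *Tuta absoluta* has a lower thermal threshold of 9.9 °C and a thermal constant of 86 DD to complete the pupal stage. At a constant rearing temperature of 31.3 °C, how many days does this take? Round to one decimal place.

Daily accumulation = 31.3 − 9.9 = 21.4 DD/day.
Duration = 86 / 21.4 = 4.019 ≈ 4.0 days.

4.0 days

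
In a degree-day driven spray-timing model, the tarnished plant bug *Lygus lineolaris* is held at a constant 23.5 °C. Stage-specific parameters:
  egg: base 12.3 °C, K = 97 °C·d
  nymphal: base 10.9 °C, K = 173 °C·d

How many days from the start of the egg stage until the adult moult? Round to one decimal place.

22.4 days

egg: 97 / (23.5 − 12.3) = 97 / 11.2 = 8.661 d.
nymphal: 173 / (23.5 − 10.9) = 173 / 12.6 = 13.730 d.
Sum = 22.391 ≈ 22.4 days.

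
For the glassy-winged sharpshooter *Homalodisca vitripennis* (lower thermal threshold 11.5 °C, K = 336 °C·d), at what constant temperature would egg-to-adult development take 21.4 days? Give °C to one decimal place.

Required daily accumulation = 336 / 21.4 = 15.701 DD/day.
T = T_base + 15.701 = 11.5 + 15.701 = 27.201 ≈ 27.2 °C.

27.2 °C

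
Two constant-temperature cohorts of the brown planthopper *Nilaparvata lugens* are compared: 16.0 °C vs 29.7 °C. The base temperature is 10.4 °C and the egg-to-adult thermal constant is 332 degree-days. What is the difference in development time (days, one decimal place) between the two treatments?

At 16.0 °C: 332 / (16.0 − 10.4) = 332 / 5.6 = 59.286 d.
At 29.7 °C: 332 / (29.7 − 10.4) = 332 / 19.3 = 17.202 d.
Difference = |59.286 − 17.202| = 42.084 ≈ 42.1 days.

42.1 days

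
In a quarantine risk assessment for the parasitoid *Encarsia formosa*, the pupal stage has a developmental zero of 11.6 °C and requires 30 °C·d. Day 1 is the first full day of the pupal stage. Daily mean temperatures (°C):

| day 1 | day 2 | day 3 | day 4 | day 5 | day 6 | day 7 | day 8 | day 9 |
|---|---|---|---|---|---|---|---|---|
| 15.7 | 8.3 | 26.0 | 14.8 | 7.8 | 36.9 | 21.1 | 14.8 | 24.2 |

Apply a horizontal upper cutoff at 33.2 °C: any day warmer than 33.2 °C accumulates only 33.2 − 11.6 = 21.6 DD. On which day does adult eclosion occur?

day 6

Daily DD above 11.6 °C (capped at 21.6): 4.1, 0.0, 14.4, 3.2, 0.0, 21.6, 9.5, 3.2, 12.6.
Cumulative: 4.1, 4.1, 18.5, 21.7, 21.7, 43.3, 52.8, 56.0, 68.6.
The total first reaches 30 DD on day 6.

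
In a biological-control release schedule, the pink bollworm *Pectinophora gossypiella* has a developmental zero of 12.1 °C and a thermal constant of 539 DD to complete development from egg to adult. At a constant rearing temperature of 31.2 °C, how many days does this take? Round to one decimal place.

Daily accumulation = 31.2 − 12.1 = 19.1 DD/day.
Duration = 539 / 19.1 = 28.220 ≈ 28.2 days.

28.2 days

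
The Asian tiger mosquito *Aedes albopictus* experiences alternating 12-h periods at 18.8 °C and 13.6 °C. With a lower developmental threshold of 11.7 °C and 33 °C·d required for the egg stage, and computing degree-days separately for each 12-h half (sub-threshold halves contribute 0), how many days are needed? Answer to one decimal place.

Day half: max(0, 18.8 − 11.7) × 0.5 = 7.1 × 0.5 = 3.55 DD.
Night half: max(0, 13.6 − 11.7) × 0.5 = 1.9 × 0.5 = 0.95 DD.
Per 24 h: 4.50 DD/day.
Duration = 33 / 4.50 = 7.333 ≈ 7.3 days.

7.3 days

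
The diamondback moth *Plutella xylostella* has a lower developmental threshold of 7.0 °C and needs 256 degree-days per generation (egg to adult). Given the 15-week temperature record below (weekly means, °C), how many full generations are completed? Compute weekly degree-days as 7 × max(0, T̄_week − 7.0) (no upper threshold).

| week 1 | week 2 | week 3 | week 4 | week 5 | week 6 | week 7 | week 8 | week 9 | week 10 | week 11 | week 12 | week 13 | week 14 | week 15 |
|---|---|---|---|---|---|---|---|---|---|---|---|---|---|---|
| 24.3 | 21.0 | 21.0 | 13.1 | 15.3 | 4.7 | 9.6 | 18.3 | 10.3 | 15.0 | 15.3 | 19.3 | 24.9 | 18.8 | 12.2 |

3 generations

Weekly DD (7 × max(0, T̄ − 7.0)): 121.1, 98.0, 98.0, 42.7, 58.1, 0.0, 18.2, 79.1, 23.1, 56.0, 58.1, 86.1, 125.3, 82.6, 36.4.
Season total = 982.8 DD.
Complete generations = ⌊982.8 / 256⌋ = 3.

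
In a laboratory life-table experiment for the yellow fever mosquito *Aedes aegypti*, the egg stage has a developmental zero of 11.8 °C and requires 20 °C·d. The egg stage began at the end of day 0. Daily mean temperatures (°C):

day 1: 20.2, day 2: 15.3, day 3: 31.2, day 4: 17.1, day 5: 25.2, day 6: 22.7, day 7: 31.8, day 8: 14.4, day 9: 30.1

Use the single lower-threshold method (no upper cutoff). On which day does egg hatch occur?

Daily DD above 11.8 °C: 8.4, 3.5, 19.4, 5.3, 13.4, 10.9, 20.0, 2.6, 18.3.
Cumulative: 8.4, 11.9, 31.3, 36.6, 50.0, 60.9, 80.9, 83.5, 101.8.
The total first reaches 20 DD on day 3.

day 3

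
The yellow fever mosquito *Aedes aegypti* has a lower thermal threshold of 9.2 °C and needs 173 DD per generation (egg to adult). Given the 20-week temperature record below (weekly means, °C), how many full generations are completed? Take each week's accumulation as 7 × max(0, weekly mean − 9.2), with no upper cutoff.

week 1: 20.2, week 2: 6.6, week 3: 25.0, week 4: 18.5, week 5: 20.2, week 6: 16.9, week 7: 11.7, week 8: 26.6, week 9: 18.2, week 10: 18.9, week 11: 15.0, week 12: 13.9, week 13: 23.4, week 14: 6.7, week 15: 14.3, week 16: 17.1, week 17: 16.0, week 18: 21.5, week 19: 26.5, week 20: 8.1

Weekly DD (7 × max(0, T̄ − 9.2)): 77.0, 0.0, 110.6, 65.1, 77.0, 53.9, 17.5, 121.8, 63.0, 67.9, 40.6, 32.9, 99.4, 0.0, 35.7, 55.3, 47.6, 86.1, 121.1, 0.0.
Season total = 1172.5 DD.
Complete generations = ⌊1172.5 / 173⌋ = 6.

6 generations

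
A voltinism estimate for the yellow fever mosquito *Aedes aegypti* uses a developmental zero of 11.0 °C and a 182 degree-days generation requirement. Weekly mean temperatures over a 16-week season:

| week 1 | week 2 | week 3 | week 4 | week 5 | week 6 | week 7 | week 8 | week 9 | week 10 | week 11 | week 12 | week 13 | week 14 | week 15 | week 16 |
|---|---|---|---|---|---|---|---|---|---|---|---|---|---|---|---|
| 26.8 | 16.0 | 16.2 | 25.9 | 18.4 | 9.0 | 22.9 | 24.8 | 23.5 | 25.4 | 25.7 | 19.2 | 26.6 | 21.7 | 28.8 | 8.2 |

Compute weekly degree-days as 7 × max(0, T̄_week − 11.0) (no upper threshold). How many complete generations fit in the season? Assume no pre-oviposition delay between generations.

Weekly DD (7 × max(0, T̄ − 11.0)): 110.6, 35.0, 36.4, 104.3, 51.8, 0.0, 83.3, 96.6, 87.5, 100.8, 102.9, 57.4, 109.2, 74.9, 124.6, 0.0.
Season total = 1175.3 DD.
Complete generations = ⌊1175.3 / 182⌋ = 6.

6 generations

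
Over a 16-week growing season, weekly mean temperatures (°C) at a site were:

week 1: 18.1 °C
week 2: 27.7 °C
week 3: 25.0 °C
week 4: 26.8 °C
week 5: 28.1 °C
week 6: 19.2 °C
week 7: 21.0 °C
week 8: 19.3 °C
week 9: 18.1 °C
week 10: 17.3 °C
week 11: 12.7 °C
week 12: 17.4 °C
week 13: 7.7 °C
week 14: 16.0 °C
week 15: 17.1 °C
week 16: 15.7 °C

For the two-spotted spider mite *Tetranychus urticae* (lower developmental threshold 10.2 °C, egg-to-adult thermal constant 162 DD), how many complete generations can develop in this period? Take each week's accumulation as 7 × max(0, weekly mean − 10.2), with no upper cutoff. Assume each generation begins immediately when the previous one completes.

Weekly DD (7 × max(0, T̄ − 10.2)): 55.3, 122.5, 103.6, 116.2, 125.3, 63.0, 75.6, 63.7, 55.3, 49.7, 17.5, 50.4, 0.0, 40.6, 48.3, 38.5.
Season total = 1025.5 DD.
Complete generations = ⌊1025.5 / 162⌋ = 6.

6 generations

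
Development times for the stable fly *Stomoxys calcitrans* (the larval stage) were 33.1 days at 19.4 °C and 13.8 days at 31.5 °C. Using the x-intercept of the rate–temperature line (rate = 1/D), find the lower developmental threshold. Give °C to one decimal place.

Under the model K = D·(T − T_b), so D₁·(T₁ − T_b) = D₂·(T₂ − T_b).
33.1·(19.4 − T_b) = 13.8·(31.5 − T_b)
T_b = (33.1·19.4 − 13.8·31.5) / (33.1 − 13.8) = 207.44 / 19.3 = 10.748 °C ≈ 10.7 °C.

10.7 °C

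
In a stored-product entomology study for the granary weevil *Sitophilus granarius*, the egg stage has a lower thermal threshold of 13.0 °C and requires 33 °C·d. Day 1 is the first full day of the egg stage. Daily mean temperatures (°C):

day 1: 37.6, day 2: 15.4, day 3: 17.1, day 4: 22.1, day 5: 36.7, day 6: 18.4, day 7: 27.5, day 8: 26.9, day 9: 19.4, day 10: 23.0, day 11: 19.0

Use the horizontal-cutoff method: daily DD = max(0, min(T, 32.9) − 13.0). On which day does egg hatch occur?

Daily DD above 13.0 °C (capped at 19.9): 19.9, 2.4, 4.1, 9.1, 19.9, 5.4, 14.5, 13.9, 6.4, 10.0, 6.0.
Cumulative: 19.9, 22.3, 26.4, 35.5, 55.4, 60.8, 75.3, 89.2, 95.6, 105.6, 111.6.
The total first reaches 33 DD on day 4.

day 4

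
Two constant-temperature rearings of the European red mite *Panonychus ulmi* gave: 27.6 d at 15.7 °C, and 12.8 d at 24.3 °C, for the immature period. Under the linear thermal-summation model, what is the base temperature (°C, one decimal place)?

8.3 °C

Under the model K = D·(T − T_b), so D₁·(T₁ − T_b) = D₂·(T₂ − T_b).
27.6·(15.7 − T_b) = 12.8·(24.3 − T_b)
T_b = (27.6·15.7 − 12.8·24.3) / (27.6 − 12.8) = 122.28 / 14.8 = 8.262 °C ≈ 8.3 °C.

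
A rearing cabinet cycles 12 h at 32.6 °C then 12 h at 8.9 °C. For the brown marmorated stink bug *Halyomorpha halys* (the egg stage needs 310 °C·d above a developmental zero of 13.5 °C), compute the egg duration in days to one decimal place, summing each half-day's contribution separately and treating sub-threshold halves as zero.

32.5 days

Day half: max(0, 32.6 − 13.5) × 0.5 = 19.1 × 0.5 = 9.55 DD.
Night half: max(0, 8.9 − 13.5) × 0.5 = 0.0 × 0.5 = 0.00 DD.
Per 24 h: 9.55 DD/day.
Duration = 310 / 9.55 = 32.461 ≈ 32.5 days.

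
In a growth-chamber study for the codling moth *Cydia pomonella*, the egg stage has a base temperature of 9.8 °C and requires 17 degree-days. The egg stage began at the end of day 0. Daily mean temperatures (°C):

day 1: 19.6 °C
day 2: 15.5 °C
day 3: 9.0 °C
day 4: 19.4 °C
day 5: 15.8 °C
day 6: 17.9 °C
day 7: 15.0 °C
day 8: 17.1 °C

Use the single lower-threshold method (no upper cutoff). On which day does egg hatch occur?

Daily DD above 9.8 °C: 9.8, 5.7, 0.0, 9.6, 6.0, 8.1, 5.2, 7.3.
Cumulative: 9.8, 15.5, 15.5, 25.1, 31.1, 39.2, 44.4, 51.7.
The total first reaches 17 DD on day 4.

day 4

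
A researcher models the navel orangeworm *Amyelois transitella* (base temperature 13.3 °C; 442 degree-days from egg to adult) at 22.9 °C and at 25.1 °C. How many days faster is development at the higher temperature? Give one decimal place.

8.6 days

At 22.9 °C: 442 / (22.9 − 13.3) = 442 / 9.6 = 46.042 d.
At 25.1 °C: 442 / (25.1 − 13.3) = 442 / 11.8 = 37.458 d.
Difference = |46.042 − 37.458| = 8.584 ≈ 8.6 days.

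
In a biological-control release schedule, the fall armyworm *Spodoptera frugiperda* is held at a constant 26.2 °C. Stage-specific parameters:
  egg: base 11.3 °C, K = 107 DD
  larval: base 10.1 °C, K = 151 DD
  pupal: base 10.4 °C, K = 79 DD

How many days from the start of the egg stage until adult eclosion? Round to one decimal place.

21.6 days

egg: 107 / (26.2 − 11.3) = 107 / 14.9 = 7.181 d.
larval: 151 / (26.2 − 10.1) = 151 / 16.1 = 9.379 d.
pupal: 79 / (26.2 − 10.4) = 79 / 15.8 = 5.000 d.
Sum = 21.560 ≈ 21.6 days.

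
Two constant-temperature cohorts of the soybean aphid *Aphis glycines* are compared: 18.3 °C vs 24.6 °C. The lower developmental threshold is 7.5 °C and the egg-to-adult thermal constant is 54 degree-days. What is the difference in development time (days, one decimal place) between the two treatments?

1.8 days

At 18.3 °C: 54 / (18.3 − 7.5) = 54 / 10.8 = 5.000 d.
At 24.6 °C: 54 / (24.6 − 7.5) = 54 / 17.1 = 3.158 d.
Difference = |5.000 − 3.158| = 1.842 ≈ 1.8 days.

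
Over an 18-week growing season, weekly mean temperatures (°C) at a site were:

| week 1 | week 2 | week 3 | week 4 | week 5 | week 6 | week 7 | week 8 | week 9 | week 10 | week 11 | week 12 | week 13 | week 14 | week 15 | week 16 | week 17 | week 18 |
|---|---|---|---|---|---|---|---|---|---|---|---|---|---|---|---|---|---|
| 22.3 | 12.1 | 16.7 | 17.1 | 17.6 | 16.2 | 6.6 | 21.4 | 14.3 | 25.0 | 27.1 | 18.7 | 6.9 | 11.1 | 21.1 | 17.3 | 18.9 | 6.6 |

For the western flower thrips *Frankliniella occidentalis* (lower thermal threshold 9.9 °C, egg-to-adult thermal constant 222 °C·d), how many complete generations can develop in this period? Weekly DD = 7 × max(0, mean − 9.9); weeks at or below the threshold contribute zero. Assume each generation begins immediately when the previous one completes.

4 generations

Weekly DD (7 × max(0, T̄ − 9.9)): 86.8, 15.4, 47.6, 50.4, 53.9, 44.1, 0.0, 80.5, 30.8, 105.7, 120.4, 61.6, 0.0, 8.4, 78.4, 51.8, 63.0, 0.0.
Season total = 898.8 DD.
Complete generations = ⌊898.8 / 222⌋ = 4.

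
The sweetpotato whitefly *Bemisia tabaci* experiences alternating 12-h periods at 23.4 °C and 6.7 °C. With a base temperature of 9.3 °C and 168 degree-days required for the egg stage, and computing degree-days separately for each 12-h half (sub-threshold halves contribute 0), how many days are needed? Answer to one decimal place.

Day half: max(0, 23.4 − 9.3) × 0.5 = 14.1 × 0.5 = 7.05 DD.
Night half: max(0, 6.7 − 9.3) × 0.5 = 0.0 × 0.5 = 0.00 DD.
Per 24 h: 7.05 DD/day.
Duration = 168 / 7.05 = 23.830 ≈ 23.8 days.

23.8 days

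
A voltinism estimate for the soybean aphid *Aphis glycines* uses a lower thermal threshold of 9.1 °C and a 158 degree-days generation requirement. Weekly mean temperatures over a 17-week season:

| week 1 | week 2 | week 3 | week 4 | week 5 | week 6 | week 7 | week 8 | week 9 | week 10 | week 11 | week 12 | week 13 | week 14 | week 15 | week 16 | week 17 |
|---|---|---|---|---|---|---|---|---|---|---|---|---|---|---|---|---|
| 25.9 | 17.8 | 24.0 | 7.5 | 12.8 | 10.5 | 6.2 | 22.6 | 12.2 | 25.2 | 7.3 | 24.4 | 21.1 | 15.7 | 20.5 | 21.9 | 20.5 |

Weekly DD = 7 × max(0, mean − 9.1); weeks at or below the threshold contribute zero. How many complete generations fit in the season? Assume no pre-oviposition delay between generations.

Weekly DD (7 × max(0, T̄ − 9.1)): 117.6, 60.9, 104.3, 0.0, 25.9, 9.8, 0.0, 94.5, 21.7, 112.7, 0.0, 107.1, 84.0, 46.2, 79.8, 89.6, 79.8.
Season total = 1033.9 DD.
Complete generations = ⌊1033.9 / 158⌋ = 6.

6 generations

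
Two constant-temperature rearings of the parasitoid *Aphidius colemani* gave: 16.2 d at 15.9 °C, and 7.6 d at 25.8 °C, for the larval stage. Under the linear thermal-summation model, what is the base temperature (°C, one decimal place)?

7.2 °C

Under the model K = D·(T − T_b), so D₁·(T₁ − T_b) = D₂·(T₂ − T_b).
16.2·(15.9 − T_b) = 7.6·(25.8 − T_b)
T_b = (16.2·15.9 − 7.6·25.8) / (16.2 − 7.6) = 61.50 / 8.6 = 7.151 °C ≈ 7.2 °C.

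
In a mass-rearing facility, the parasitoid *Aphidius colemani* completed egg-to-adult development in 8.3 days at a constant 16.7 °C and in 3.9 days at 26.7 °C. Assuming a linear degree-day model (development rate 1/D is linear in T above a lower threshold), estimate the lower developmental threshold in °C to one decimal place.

Under the model K = D·(T − T_b), so D₁·(T₁ − T_b) = D₂·(T₂ − T_b).
8.3·(16.7 − T_b) = 3.9·(26.7 − T_b)
T_b = (8.3·16.7 − 3.9·26.7) / (8.3 − 3.9) = 34.48 / 4.4 = 7.836 °C ≈ 7.8 °C.

7.8 °C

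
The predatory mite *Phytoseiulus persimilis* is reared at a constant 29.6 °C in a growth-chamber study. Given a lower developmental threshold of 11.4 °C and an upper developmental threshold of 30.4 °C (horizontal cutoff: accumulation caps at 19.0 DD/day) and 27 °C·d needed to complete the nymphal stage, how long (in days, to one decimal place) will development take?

1.5 days

Daily accumulation = 29.6 − 11.4 = 18.2 DD/day.
Duration = 27 / 18.2 = 1.484 ≈ 1.5 days.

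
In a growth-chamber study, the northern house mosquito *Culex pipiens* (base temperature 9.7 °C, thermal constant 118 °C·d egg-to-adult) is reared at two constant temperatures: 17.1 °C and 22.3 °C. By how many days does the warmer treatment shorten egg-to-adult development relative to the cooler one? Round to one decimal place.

6.6 days

At 17.1 °C: 118 / (17.1 − 9.7) = 118 / 7.4 = 15.946 d.
At 22.3 °C: 118 / (22.3 − 9.7) = 118 / 12.6 = 9.365 d.
Difference = |15.946 − 9.365| = 6.581 ≈ 6.6 days.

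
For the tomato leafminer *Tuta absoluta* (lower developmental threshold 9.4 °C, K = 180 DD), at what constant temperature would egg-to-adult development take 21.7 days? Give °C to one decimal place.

17.7 °C

Required daily accumulation = 180 / 21.7 = 8.295 DD/day.
T = T_base + 8.295 = 9.4 + 8.295 = 17.695 ≈ 17.7 °C.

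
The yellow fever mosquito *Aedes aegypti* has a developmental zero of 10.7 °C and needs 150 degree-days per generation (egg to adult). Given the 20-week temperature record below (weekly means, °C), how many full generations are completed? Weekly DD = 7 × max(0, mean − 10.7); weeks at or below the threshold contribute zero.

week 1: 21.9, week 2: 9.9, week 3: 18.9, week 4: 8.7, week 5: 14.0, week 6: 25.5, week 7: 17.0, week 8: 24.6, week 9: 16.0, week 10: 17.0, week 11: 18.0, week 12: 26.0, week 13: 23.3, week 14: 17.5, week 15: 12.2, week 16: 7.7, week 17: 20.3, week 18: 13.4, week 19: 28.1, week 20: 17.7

Weekly DD (7 × max(0, T̄ − 10.7)): 78.4, 0.0, 57.4, 0.0, 23.1, 103.6, 44.1, 97.3, 37.1, 44.1, 51.1, 107.1, 88.2, 47.6, 10.5, 0.0, 67.2, 18.9, 121.8, 49.0.
Season total = 1046.5 DD.
Complete generations = ⌊1046.5 / 150⌋ = 6.

6 generations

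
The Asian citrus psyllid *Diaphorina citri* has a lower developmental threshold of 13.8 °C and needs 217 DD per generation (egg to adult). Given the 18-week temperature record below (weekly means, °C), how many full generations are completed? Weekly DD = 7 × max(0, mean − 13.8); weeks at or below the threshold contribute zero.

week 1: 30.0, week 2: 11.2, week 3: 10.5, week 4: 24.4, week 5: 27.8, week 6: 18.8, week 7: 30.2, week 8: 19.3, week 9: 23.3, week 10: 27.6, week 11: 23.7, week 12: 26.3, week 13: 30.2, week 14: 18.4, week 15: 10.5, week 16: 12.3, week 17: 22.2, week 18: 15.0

4 generations

Weekly DD (7 × max(0, T̄ − 13.8)): 113.4, 0.0, 0.0, 74.2, 98.0, 35.0, 114.8, 38.5, 66.5, 96.6, 69.3, 87.5, 114.8, 32.2, 0.0, 0.0, 58.8, 8.4.
Season total = 1008.0 DD.
Complete generations = ⌊1008.0 / 217⌋ = 4.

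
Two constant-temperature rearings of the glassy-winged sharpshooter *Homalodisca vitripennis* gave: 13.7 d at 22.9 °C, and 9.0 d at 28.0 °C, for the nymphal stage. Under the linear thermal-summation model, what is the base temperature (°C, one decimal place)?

Linear rate model ⇒ the product D·(T − T_b) is constant across temperatures.
13.7·(22.9 − T_b) = 9.0·(28.0 − T_b)
T_b = (13.7·22.9 − 9.0·28.0) / (13.7 − 9.0) = 61.73 / 4.7 = 13.134 °C ≈ 13.1 °C.

13.1 °C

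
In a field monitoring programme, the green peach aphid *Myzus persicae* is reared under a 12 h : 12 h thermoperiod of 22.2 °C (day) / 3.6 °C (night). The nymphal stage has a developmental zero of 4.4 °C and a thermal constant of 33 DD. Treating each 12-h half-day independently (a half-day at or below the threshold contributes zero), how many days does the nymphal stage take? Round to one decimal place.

3.7 days

Day half: max(0, 22.2 − 4.4) × 0.5 = 17.8 × 0.5 = 8.90 DD.
Night half: max(0, 3.6 − 4.4) × 0.5 = 0.0 × 0.5 = 0.00 DD.
Per 24 h: 8.90 DD/day.
Duration = 33 / 8.90 = 3.708 ≈ 3.7 days.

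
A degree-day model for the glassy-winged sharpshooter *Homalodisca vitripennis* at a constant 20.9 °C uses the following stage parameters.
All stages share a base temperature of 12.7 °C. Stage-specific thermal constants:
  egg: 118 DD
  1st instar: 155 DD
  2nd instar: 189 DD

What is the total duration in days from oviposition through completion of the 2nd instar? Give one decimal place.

56.3 days

Daily accumulation at 20.9 °C = 20.9 − 12.7 = 8.2 DD/day.
Total K = 118 + 155 + 189 = 462 DD.
Total duration = 462 / 8.2 = 56.341 ≈ 56.3 days.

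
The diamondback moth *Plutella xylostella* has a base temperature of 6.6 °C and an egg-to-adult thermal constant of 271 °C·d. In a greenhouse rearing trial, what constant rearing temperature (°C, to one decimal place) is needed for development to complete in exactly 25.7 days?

Required daily accumulation = 271 / 25.7 = 10.545 DD/day.
T = T_base + 10.545 = 6.6 + 10.545 = 17.145 ≈ 17.1 °C.

17.1 °C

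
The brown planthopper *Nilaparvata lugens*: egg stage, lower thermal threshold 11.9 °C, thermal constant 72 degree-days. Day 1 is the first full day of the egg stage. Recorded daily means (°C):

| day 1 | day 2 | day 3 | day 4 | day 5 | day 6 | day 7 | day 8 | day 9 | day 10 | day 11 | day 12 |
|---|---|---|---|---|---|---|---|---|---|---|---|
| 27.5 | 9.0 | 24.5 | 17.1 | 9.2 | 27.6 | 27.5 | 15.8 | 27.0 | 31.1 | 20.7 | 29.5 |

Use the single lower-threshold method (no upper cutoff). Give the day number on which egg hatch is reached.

Daily DD above 11.9 °C: 15.6, 0.0, 12.6, 5.2, 0.0, 15.7, 15.6, 3.9, 15.1, 19.2, 8.8, 17.6.
Cumulative: 15.6, 15.6, 28.2, 33.4, 33.4, 49.1, 64.7, 68.6, 83.7, 102.9, 111.7, 129.3.
The total first reaches 72 DD on day 9.

day 9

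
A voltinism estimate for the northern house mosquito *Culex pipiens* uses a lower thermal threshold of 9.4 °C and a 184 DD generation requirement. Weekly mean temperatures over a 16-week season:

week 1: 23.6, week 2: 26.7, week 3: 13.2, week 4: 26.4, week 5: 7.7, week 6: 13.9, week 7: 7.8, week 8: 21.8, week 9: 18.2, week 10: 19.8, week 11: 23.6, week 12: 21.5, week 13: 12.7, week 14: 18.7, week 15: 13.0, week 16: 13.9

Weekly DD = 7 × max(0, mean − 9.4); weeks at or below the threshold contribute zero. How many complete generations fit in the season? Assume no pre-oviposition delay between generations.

5 generations

Weekly DD (7 × max(0, T̄ − 9.4)): 99.4, 121.1, 26.6, 119.0, 0.0, 31.5, 0.0, 86.8, 61.6, 72.8, 99.4, 84.7, 23.1, 65.1, 25.2, 31.5.
Season total = 947.8 DD.
Complete generations = ⌊947.8 / 184⌋ = 5.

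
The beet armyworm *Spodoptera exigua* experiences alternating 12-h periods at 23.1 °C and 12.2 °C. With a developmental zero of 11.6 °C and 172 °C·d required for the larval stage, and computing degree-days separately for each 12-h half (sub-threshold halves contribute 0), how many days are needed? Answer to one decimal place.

28.4 days

Day half: max(0, 23.1 − 11.6) × 0.5 = 11.5 × 0.5 = 5.75 DD.
Night half: max(0, 12.2 − 11.6) × 0.5 = 0.6 × 0.5 = 0.30 DD.
Per 24 h: 6.05 DD/day.
Duration = 172 / 6.05 = 28.430 ≈ 28.4 days.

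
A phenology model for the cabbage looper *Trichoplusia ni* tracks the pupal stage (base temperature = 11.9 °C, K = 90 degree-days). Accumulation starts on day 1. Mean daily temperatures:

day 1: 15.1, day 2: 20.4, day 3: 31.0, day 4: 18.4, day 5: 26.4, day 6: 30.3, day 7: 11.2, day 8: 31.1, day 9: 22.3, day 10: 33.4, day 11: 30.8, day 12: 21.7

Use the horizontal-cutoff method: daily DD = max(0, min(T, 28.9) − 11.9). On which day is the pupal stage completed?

Daily DD above 11.9 °C (capped at 17.0): 3.2, 8.5, 17.0, 6.5, 14.5, 17.0, 0.0, 17.0, 10.4, 17.0, 17.0, 9.8.
Cumulative: 3.2, 11.7, 28.7, 35.2, 49.7, 66.7, 66.7, 83.7, 94.1, 111.1, 128.1, 137.9.
The total first reaches 90 DD on day 9.

day 9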